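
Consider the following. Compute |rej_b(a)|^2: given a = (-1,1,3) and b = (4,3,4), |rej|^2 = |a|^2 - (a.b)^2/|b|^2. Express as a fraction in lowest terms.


|a|^2 = (-1)^2 + 1^2 + 3^2 = 11
|b|^2 = 4^2 + 3^2 + 4^2 = 41
a . b = (-1)*4 + 1*3 + 3*4 = 11
(a.b)^2 = 11^2 = 121
|rej|^2 = 11 - 121/41
= (451 - 121)/41
= 330/41
In lowest terms: 330/41


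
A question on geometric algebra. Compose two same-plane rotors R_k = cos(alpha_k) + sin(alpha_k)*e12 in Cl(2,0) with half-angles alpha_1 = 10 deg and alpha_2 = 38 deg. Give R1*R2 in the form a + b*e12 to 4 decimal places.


Same-plane rotors commute and their half-angles add:
R1*R2 = cos(a1 + a2) + sin(a1 + a2)*e12.
a1 + a2 = 10 + 38 = 48 deg
cos(48 deg) = 0.6691
sin(48 deg) = 0.7431
R1*R2 = 0.6691 + 0.7431*e12


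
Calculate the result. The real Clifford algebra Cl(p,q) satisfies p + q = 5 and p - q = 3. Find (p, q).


We need p + q = 5 and p - q = 3.
Adding: 2p = 5 + 3 = 8, so p = 4.
Then q = 5 - 4 = 1.
(p, q) = (4, 1)


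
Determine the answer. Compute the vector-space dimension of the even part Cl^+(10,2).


Even subalgebra dimension = 2^(n-1)
n = 10 + 2 = 12
2^(12 - 1) = 2^11 = 2048
Verification: sum of C(12,k) for even k = 1 + 66 + 495 + 924 + 495 + 66 + 1 = 2048
Result = 2048


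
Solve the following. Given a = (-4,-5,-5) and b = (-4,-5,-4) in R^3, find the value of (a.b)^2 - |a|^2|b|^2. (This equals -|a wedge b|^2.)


a . b = (-4)*(-4) + (-5)*(-5) + (-5)*(-4)
= 16 + 25 + 20 = 61
|a|^2 = (-4)^2 + (-5)^2 + (-5)^2 = 66
|b|^2 = (-4)^2 + (-5)^2 + (-4)^2 = 57
(a.b)^2 = 61^2 = 3721
|a|^2 * |b|^2 = 66 * 57 = 3762
Result = 3721 - 3762 = -41


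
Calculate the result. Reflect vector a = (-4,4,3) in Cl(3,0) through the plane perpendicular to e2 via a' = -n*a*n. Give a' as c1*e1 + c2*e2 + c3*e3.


Reflection formula: a' = -n*a*n, with n = e2 (unit vector, n^2 = 1).
For reflection through hyperplane perp to e2:
The component along e2 flips sign, others stay.
a = (-4, 4, 3)
a' = (-4, -4, 3)
a' = -4*e1 - 4*e2 + 3*e3


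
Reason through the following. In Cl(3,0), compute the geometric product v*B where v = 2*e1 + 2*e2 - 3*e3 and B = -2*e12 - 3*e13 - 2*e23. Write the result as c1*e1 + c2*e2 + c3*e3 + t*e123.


vB has grade-1 (vector) and grade-3 (trivector) parts: vB = (v _| B) + (v ^ B).
Vector part <vB>_1:
  e1: -v2*b12 - v3*b13 = -(2)*(-2) - (-3)*(-3) = -5
  e2: v1*b12 - v3*b23 = (2)*(-2) - (-3)*(-2) = -10
  e3: v1*b13 + v2*b23 = (2)*(-3) + (2)*(-2) = -10
Trivector part <vB>_3:
  e123: v1*b23 - v2*b13 + v3*b12 = (2)*(-2) - (2)*(-3) + (-3)*(-2) = 8
vB = -5*e1 - 10*e2 - 10*e3 + 8*e123


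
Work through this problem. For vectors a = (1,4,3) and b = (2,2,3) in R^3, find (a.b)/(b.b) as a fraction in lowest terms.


Projection coefficient = (a . b) / (b . b)
a . b = 1*2 + 4*2 + 3*3
= 2 + 8 + 9 = 19
b . b = 2^2 + 2^2 + 3^2
= 4 + 4 + 9 = 17
Coefficient = 19/17
In lowest terms: 19/17


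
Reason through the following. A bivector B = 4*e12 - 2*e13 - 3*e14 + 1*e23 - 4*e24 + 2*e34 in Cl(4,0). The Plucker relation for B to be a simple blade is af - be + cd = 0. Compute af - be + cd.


Plucker relation: af - be + cd
a*f = 4*2 = 8
b*e = (-2)*(-4) = 8
c*d = (-3)*1 = -3
af - be + cd = 8 - 8 + (-3)
= -3


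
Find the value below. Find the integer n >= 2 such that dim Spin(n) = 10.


dim Spin(n) = dim so(n) = n(n-1)/2.
Solve n(n-1)/2 = 10, i.e. n^2 - n - 20 = 0.
Discriminant = 1 + 8*10 = 81
n = (1 + sqrt(81))/2 = (1 + 9)/2 = 5


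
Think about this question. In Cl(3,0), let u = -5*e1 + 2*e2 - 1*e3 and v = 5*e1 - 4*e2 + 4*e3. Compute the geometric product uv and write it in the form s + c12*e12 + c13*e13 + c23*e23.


In Cl(3,0): e_i^2 = 1, e_ie_j = -e_je_i for i != j.
Scalar part = u . v = (-5)*5 + 2*(-4) + (-1)*4
= -25 + (-8) + (-4) = -37
e12 coeff = (-5)*(-4) - 2*5 = 20 - 10 = 10
e13 coeff = (-5)*4 - (-1)*5 = -20 - (-5) = -15
e23 coeff = 2*4 - (-1)*(-4) = 8 - 4 = 4
uv = -37 + 10*e12 - 15*e13 + 4*e23


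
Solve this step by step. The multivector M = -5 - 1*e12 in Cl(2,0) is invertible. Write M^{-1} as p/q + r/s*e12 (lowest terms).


M = -5 - 1*e12, where e12^2 = -1.
Since M commutes with its reverse ~M = a - b*e12, M * ~M = a^2 - b^2*e12^2 = a^2 + b^2.
So M^{-1} = ~M / (a^2 + b^2) = (a - b*e12)/(a^2 + b^2).
a^2 + b^2 = 25 + 1 = 26
Scalar part = -5/26 = -5/26
Bivector coeff = 1/26 = 1/26
M^{-1} = -5/26 + 1/26*e12


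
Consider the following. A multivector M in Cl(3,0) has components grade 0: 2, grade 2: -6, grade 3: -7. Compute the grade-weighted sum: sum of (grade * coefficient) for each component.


Grade-weighted sum = sum of grade_k * coefficient_k
0*2 = 0
2*(-6) = -12
3*(-7) = -21
Total = 0 + (-12) + (-21) = -33


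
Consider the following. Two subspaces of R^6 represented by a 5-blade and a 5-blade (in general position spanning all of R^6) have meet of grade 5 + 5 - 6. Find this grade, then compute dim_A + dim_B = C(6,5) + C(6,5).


Meet grade = grade(A) + grade(B) - n
= 5 + 5 - 6 = 4
C(6,5) = 6
C(6,5) = 6
dim_A + dim_B = 6 + 6 = 12


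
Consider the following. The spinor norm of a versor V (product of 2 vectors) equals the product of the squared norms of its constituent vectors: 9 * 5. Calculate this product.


Spinor norm N(V) = |v1|^2 * |v2|^2 * ... * |v2|^2
= 9 * 5
Running product: 9, 45
N(V) = 45


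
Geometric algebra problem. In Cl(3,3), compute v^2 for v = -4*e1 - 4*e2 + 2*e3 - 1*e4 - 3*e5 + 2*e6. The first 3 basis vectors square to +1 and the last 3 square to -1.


v^2 = sum of c_i^2 * e_i^2
Positive signature terms (e_i^2 = +1): (-4)^2 + (-4)^2 + 2^2 = 36
Negative signature terms (e_j^2 = -1): (-1)^2 + (-3)^2 + 2^2 = 14
v^2 = 36 - 14 = 22


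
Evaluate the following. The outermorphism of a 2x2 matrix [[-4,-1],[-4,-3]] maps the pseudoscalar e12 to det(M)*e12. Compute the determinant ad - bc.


The outermorphism of a linear map f sends e1^e2 to f(e1)^f(e2).
f(e1) = -4*e1 - 4*e2
f(e2) = -1*e1 - 3*e2
f(e1) ^ f(e2) = (-4*e1 - 4*e2) ^ (-1*e1 - 3*e2)
= (-4)*(-3)*e12 + (-4)*(-1)*e21
= (12 - 4)*e12
= 8*e12
Coefficient = 8


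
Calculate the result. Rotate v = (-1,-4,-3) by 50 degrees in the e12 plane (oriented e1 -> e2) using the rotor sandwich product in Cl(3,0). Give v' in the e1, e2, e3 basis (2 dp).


Rotor R = cos(25deg) - sin(25deg)*e12
Rotation angle theta = 2 * 25 = 50 degrees in the e12 plane (e1 -> e2).
The component perpendicular to the plane (e3) is invariant: v'_3 = v3 = -3.00
cos(50deg) = 0.6428, sin(50deg) = 0.7660
v'_1 = v1*cos(theta) - v2*sin(theta) = -1*0.6428 - (-4)*0.7660 = 2.42
v'_2 = v1*sin(theta) + v2*cos(theta) = -1*0.7660 + (-4)*0.6428 = -3.34
v' = 2.42*e1 - 3.34*e2 - 3.00*e3


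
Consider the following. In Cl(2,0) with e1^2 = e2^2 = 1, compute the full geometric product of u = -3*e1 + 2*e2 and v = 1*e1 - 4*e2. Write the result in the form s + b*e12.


Expand: (-3*e1 + 2*e2)(1*e1 - 4*e2)
= (-3)*1*e1e1 + (-3)*(-4)*e1e2 + 2*1*e2e1 + 2*(-4)*e2e2
Using e1^2 = e2^2 = 1, e2e1 = -e1e2:
Scalar part s = (-3)*1 + 2*(-4) = -3 + (-8) = -11
Bivector part b = (-3)*(-4) - 2*1 = 12 - 2 = 10
uv = -11 + 10*e12


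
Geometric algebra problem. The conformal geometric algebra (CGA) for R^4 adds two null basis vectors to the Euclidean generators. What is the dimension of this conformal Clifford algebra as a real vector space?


The conformal model of R^4 uses Cl(5,1): the 4 Euclidean generators plus two extra orthogonal generators e+ (e+^2 = +1) and e- (e-^2 = -1), from which the null vectors e0, einf are built.
Number of generators m = 4 + 2 = 6.
dim Cl(p,q) = 2^m = 2^6 = 64


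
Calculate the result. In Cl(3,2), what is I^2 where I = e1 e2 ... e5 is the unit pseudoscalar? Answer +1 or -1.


The pseudoscalar I = e1...e_n (product of all n generators) of Cl(p,q) satisfies I^2 = (-1)^(q + n(n-1)/2).
p = 3, q = 2, n = p + q = 5
n(n-1)/2 = 5 * 4 / 2 = 10
Exponent = q + n(n-1)/2 = 2 + 10 = 12
I^2 = (-1)^12 = +1


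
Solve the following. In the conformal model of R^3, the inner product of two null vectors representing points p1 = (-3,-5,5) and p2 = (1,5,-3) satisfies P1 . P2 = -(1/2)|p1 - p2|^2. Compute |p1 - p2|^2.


p1 - p2 = (-4, -10, 8)
|p1 - p2|^2 = (-4)^2 + (-10)^2 + 8^2
= 16 + 100 + 64
= 180


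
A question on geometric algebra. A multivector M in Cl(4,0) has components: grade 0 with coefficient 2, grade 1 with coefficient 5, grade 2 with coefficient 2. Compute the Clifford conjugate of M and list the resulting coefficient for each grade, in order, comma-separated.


Clifford conjugate sign for grade k: (-1)^(k(k+1)/2)
Grade 0: (-1)^(0*1/2) = (-1)^0 = 1, coeff 2 -> 2
Grade 1: (-1)^(1*2/2) = (-1)^1 = -1, coeff 5 -> -5
Grade 2: (-1)^(2*3/2) = (-1)^3 = -1, coeff 2 -> -2
Conjugated coefficients: 2, -5, -2


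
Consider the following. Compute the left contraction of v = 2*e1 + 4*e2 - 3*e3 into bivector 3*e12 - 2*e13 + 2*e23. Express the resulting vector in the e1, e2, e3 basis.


Left contraction v _| B = <vB>_1 (grade-1 part of the geometric product vB).
Using e1_|e12 = e2, e2_|e12 = -e1, e1_|e13 = e3, e3_|e13 = -e1, e2_|e23 = e3, e3_|e23 = -e2:
e1 coeff: -v2*b12 - v3*b13 = -(4)*(3) - (-3)*(-2) = -18
e2 coeff: v1*b12 - v3*b23 = (2)*(3) - (-3)*(2) = 12
e3 coeff: v1*b13 + v2*b23 = (2)*(-2) + (4)*(2) = 4
v _| B = -18*e1 + 12*e2 + 4*e3


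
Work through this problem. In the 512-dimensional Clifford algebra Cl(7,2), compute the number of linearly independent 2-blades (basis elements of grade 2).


Number of grade-k basis blades in Cl(p,q) with n = p + q is C(n, k).
n = 7 + 2 = 9
C(9, 2) = 9! / (2! * 7!)
= 362880 / (2 * 5040)
= 36


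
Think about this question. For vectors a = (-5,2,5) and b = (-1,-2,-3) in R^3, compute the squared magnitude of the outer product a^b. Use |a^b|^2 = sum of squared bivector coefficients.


a wedge b = (a1*b2 - a2*b1)*e12 + (a1*b3 - a3*b1)*e13 + (a2*b3 - a3*b2)*e23
e12 coeff: (-5)*(-2) - 2*(-1) = 10 - (-2) = 12
e13 coeff: (-5)*(-3) - 5*(-1) = 15 - (-5) = 20
e23 coeff: 2*(-3) - 5*(-2) = -6 - (-10) = 4
|a wedge b|^2 = 12^2 + 20^2 + 4^2
= 144 + 400 + 16
= 560


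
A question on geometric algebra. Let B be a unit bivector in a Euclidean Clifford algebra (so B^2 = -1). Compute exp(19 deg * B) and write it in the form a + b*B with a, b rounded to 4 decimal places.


For a unit bivector B with B^2 = -1, the exponential series gives
e^(theta*B) = cos(theta) + sin(theta)*B (the GA analogue of Euler's formula).
theta = 19 degrees = 0.331613 rad
cos(19 deg) = 0.9455
sin(19 deg) = 0.3256
exp(theta*B) = 0.9455 + 0.3256*B


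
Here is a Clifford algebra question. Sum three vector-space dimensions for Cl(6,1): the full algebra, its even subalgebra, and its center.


n = 6 + 1 = 7
Total dim = 2^7 = 128
Even subalgebra dim = 2^6 = 64
n is odd, so center dim = 2
Sum = 128 + 64 + 2 = 194


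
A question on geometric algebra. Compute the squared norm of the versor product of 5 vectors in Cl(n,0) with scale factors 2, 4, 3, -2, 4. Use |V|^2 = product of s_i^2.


Each vector v_i has |v_i|^2 = s_i^2
Squared scales: 2^2 = 4, 4^2 = 16, 3^2 = 9, (-2)^2 = 4, 4^2 = 16
|V|^2 = 4 * 16 * 9 * 4 * 16
= 36864


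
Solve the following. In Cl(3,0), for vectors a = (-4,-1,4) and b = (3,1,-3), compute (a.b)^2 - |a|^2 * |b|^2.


a . b = (-4)*3 + (-1)*1 + 4*(-3)
= -12 + (-1) + (-12) = -25
|a|^2 = (-4)^2 + (-1)^2 + 4^2 = 33
|b|^2 = 3^2 + 1^2 + (-3)^2 = 19
(a.b)^2 = (-25)^2 = 625
|a|^2 * |b|^2 = 33 * 19 = 627
Result = 625 - 627 = -2


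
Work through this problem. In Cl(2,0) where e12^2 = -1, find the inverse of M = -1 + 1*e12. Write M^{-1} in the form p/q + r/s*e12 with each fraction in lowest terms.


M = -1 + 1*e12, where e12^2 = -1.
Since M commutes with its reverse ~M = a - b*e12, M * ~M = a^2 - b^2*e12^2 = a^2 + b^2.
So M^{-1} = ~M / (a^2 + b^2) = (a - b*e12)/(a^2 + b^2).
a^2 + b^2 = 1 + 1 = 2
Scalar part = -1/2 = -1/2
Bivector coeff = -1/2 = -1/2
M^{-1} = -1/2 - 1/2*e12


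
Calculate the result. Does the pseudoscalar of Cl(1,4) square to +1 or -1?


The pseudoscalar I = e1...e_n (product of all n generators) of Cl(p,q) satisfies I^2 = (-1)^(q + n(n-1)/2).
p = 1, q = 4, n = p + q = 5
n(n-1)/2 = 5 * 4 / 2 = 10
Exponent = q + n(n-1)/2 = 4 + 10 = 14
I^2 = (-1)^14 = +1


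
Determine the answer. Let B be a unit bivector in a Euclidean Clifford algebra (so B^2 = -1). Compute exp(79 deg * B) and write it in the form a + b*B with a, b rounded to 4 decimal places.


For a unit bivector B with B^2 = -1, the exponential series gives
e^(theta*B) = cos(theta) + sin(theta)*B (the GA analogue of Euler's formula).
theta = 79 degrees = 1.37881 rad
cos(79 deg) = 0.1908
sin(79 deg) = 0.9816
exp(theta*B) = 0.1908 + 0.9816*B


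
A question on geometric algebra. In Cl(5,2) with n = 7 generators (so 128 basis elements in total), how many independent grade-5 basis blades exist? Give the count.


Number of grade-k basis blades in Cl(p,q) with n = p + q is C(n, k).
n = 5 + 2 = 7
C(7, 5) = 7! / (5! * 2!)
= 5040 / (120 * 2)
= 21


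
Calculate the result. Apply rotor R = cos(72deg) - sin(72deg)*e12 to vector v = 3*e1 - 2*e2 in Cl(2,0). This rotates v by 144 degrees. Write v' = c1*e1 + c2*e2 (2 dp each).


Rotor R = cos(72deg) - sin(72deg)*e12
Rotation angle theta = 2 * 72 = 144 degrees
v' = R*v*~R rotates v by theta.
cos(144deg) = -0.8090, sin(144deg) = 0.5878
v'_1 = 3*cos(144deg) - (-2)*sin(144deg)
= 3*(-0.8090) - (-2)*0.5878
= -1.25
v'_2 = 3*sin(144deg) + (-2)*cos(144deg)
= 3*0.5878 + (-2)*(-0.8090)
= 3.38
v' = -1.25*e1 + 3.38*e2


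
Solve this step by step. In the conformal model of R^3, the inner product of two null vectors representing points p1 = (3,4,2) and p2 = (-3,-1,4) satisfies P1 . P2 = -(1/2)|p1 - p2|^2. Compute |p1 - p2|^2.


p1 - p2 = (6, 5, -2)
|p1 - p2|^2 = 6^2 + 5^2 + (-2)^2
= 36 + 25 + 4
= 65


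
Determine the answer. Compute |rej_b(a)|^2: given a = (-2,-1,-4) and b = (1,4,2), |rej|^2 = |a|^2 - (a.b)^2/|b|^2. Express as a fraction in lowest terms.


|a|^2 = (-2)^2 + (-1)^2 + (-4)^2 = 21
|b|^2 = 1^2 + 4^2 + 2^2 = 21
a . b = (-2)*1 + (-1)*4 + (-4)*2 = -14
(a.b)^2 = (-14)^2 = 196
|rej|^2 = 21 - 196/21
= (441 - 196)/21
= 245/21
In lowest terms: 35/3


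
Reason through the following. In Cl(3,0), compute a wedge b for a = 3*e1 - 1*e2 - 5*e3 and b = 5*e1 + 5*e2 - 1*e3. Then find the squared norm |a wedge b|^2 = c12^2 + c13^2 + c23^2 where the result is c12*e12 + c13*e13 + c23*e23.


a wedge b = (a1*b2 - a2*b1)*e12 + (a1*b3 - a3*b1)*e13 + (a2*b3 - a3*b2)*e23
e12 coeff: 3*5 - (-1)*5 = 15 - (-5) = 20
e13 coeff: 3*(-1) - (-5)*5 = -3 - (-25) = 22
e23 coeff: (-1)*(-1) - (-5)*5 = 1 - (-25) = 26
|a wedge b|^2 = 20^2 + 22^2 + 26^2
= 400 + 484 + 676
= 1560


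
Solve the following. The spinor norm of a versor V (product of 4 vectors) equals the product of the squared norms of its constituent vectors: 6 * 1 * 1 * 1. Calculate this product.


Spinor norm N(V) = |v1|^2 * |v2|^2 * ... * |v4|^2
= 6 * 1 * 1 * 1
Running product: 6, 6, 6, 6
N(V) = 6


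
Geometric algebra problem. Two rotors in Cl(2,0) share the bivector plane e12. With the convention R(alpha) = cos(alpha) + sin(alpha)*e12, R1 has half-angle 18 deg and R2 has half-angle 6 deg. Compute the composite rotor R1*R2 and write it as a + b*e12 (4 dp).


Same-plane rotors commute and their half-angles add:
R1*R2 = cos(a1 + a2) + sin(a1 + a2)*e12.
a1 + a2 = 18 + 6 = 24 deg
cos(24 deg) = 0.9135
sin(24 deg) = 0.4067
R1*R2 = 0.9135 + 0.4067*e12


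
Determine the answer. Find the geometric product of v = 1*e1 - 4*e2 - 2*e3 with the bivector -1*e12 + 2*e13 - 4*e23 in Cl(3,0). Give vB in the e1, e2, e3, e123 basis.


vB has grade-1 (vector) and grade-3 (trivector) parts: vB = (v _| B) + (v ^ B).
Vector part <vB>_1:
  e1: -v2*b12 - v3*b13 = -(-4)*(-1) - (-2)*(2) = 0
  e2: v1*b12 - v3*b23 = (1)*(-1) - (-2)*(-4) = -9
  e3: v1*b13 + v2*b23 = (1)*(2) + (-4)*(-4) = 18
Trivector part <vB>_3:
  e123: v1*b23 - v2*b13 + v3*b12 = (1)*(-4) - (-4)*(2) + (-2)*(-1) = 6
vB = 0*e1 - 9*e2 + 18*e3 + 6*e123


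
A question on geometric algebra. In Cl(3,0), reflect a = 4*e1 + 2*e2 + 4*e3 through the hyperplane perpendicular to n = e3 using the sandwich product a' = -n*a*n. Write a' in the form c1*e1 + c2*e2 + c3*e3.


Reflection formula: a' = -n*a*n, with n = e3 (unit vector, n^2 = 1).
For reflection through hyperplane perp to e3:
The component along e3 flips sign, others stay.
a = (4, 2, 4)
a' = (4, 2, -4)
a' = 4*e1 + 2*e2 - 4*e3


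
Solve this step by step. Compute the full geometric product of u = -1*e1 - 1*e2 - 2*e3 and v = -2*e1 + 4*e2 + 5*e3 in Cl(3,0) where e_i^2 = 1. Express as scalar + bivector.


In Cl(3,0): e_i^2 = 1, e_ie_j = -e_je_i for i != j.
Scalar part = u . v = (-1)*(-2) + (-1)*4 + (-2)*5
= 2 + (-4) + (-10) = -12
e12 coeff = (-1)*4 - (-1)*(-2) = -4 - 2 = -6
e13 coeff = (-1)*5 - (-2)*(-2) = -5 - 4 = -9
e23 coeff = (-1)*5 - (-2)*4 = -5 - (-8) = 3
uv = -12 - 6*e12 - 9*e13 + 3*e23


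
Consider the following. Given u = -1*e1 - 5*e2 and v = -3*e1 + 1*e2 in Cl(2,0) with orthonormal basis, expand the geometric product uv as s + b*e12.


Expand: (-1*e1 - 5*e2)(-3*e1 + 1*e2)
= (-1)*(-3)*e1e1 + (-1)*1*e1e2 + (-5)*(-3)*e2e1 + (-5)*1*e2e2
Using e1^2 = e2^2 = 1, e2e1 = -e1e2:
Scalar part s = (-1)*(-3) + (-5)*1 = 3 + (-5) = -2
Bivector part b = (-1)*1 - (-5)*(-3) = -1 - 15 = -16
uv = -2 - 16*e12


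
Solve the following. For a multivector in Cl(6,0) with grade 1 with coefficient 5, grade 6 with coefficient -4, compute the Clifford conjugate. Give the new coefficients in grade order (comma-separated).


Clifford conjugate sign for grade k: (-1)^(k(k+1)/2)
Grade 1: (-1)^(1*2/2) = (-1)^1 = -1, coeff 5 -> -5
Grade 6: (-1)^(6*7/2) = (-1)^21 = -1, coeff -4 -> 4
Conjugated coefficients: -5, 4


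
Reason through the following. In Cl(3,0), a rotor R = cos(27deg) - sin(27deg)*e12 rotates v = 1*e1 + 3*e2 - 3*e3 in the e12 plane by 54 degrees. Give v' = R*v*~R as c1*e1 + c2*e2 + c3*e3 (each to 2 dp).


Rotor R = cos(27deg) - sin(27deg)*e12
Rotation angle theta = 2 * 27 = 54 degrees in the e12 plane (e1 -> e2).
The component perpendicular to the plane (e3) is invariant: v'_3 = v3 = -3.00
cos(54deg) = 0.5878, sin(54deg) = 0.8090
v'_1 = v1*cos(theta) - v2*sin(theta) = 1*0.5878 - 3*0.8090 = -1.84
v'_2 = v1*sin(theta) + v2*cos(theta) = 1*0.8090 + 3*0.5878 = 2.57
v' = -1.84*e1 + 2.57*e2 - 3.00*e3


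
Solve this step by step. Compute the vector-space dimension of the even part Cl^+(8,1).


Even subalgebra dimension = 2^(n-1)
n = 8 + 1 = 9
2^(9 - 1) = 2^8 = 256
Verification: sum of C(9,k) for even k = 1 + 36 + 126 + 84 + 9 = 256
Result = 256


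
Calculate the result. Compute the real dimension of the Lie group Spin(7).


Spin(n) double-covers SO(n); both have Lie algebra so(n) of dimension n(n-1)/2.
n = 7
n(n-1) = 7 * 6 = 42
dim Spin(7) = 42/2 = 21


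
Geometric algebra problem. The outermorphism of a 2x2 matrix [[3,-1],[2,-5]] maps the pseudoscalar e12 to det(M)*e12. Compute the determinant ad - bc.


The outermorphism of a linear map f sends e1^e2 to f(e1)^f(e2).
f(e1) = 3*e1 + 2*e2
f(e2) = -1*e1 - 5*e2
f(e1) ^ f(e2) = (3*e1 + 2*e2) ^ (-1*e1 - 5*e2)
= 3*(-5)*e12 + 2*(-1)*e21
= (-15 - (-2))*e12
= -13*e12
Coefficient = -13


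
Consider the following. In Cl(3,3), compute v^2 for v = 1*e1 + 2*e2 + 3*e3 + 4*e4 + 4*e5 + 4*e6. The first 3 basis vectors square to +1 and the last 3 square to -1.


v^2 = sum of c_i^2 * e_i^2
Positive signature terms (e_i^2 = +1): 1^2 + 2^2 + 3^2 = 14
Negative signature terms (e_j^2 = -1): 4^2 + 4^2 + 4^2 = 48
v^2 = 14 - 48 = -34


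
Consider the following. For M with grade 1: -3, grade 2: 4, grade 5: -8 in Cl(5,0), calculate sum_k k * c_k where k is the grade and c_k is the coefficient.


Grade-weighted sum = sum of grade_k * coefficient_k
1*(-3) = -3
2*4 = 8
5*(-8) = -40
Total = -3 + 8 + (-40) = -35


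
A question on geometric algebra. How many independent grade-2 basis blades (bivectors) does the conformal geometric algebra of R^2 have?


The conformal model of R^2 uses Cl(3,1) with m = 2 + 2 = 4 generators.
Number of grade-2 blades = C(m, 2) = C(4, 2)
= 4*3/2 = 6


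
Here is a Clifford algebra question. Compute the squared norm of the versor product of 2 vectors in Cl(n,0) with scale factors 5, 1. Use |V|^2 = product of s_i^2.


Each vector v_i has |v_i|^2 = s_i^2
Squared scales: 5^2 = 25, 1^2 = 1
|V|^2 = 25 * 1
= 25


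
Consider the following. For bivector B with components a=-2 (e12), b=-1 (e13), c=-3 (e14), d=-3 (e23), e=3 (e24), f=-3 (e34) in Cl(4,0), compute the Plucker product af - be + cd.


Plucker relation: af - be + cd
a*f = (-2)*(-3) = 6
b*e = (-1)*3 = -3
c*d = (-3)*(-3) = 9
af - be + cd = 6 - (-3) + 9
= 18


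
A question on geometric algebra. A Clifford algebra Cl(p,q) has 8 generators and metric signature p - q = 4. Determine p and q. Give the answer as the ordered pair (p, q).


We need p + q = 8 and p - q = 4.
Adding: 2p = 8 + 4 = 12, so p = 6.
Then q = 8 - 6 = 2.
(p, q) = (6, 2)


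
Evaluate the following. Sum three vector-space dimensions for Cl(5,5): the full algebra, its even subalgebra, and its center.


n = 5 + 5 = 10
Total dim = 2^10 = 1024
Even subalgebra dim = 2^9 = 512
n is even, so center dim = 1
Sum = 1024 + 512 + 1 = 1537


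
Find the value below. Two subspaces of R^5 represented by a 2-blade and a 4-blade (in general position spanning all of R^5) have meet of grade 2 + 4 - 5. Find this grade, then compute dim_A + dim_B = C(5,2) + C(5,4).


Meet grade = grade(A) + grade(B) - n
= 2 + 4 - 5 = 1
C(5,2) = 10
C(5,4) = 5
dim_A + dim_B = 10 + 5 = 15


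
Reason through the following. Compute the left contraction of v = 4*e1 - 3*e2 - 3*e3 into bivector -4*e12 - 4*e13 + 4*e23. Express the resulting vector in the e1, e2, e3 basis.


Left contraction v _| B = <vB>_1 (grade-1 part of the geometric product vB).
Using e1_|e12 = e2, e2_|e12 = -e1, e1_|e13 = e3, e3_|e13 = -e1, e2_|e23 = e3, e3_|e23 = -e2:
e1 coeff: -v2*b12 - v3*b13 = -(-3)*(-4) - (-3)*(-4) = -24
e2 coeff: v1*b12 - v3*b23 = (4)*(-4) - (-3)*(4) = -4
e3 coeff: v1*b13 + v2*b23 = (4)*(-4) + (-3)*(4) = -28
v _| B = -24*e1 - 4*e2 - 28*e3


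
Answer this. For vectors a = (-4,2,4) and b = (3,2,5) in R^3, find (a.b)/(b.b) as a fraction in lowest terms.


Projection coefficient = (a . b) / (b . b)
a . b = (-4)*3 + 2*2 + 4*5
= -12 + 4 + 20 = 12
b . b = 3^2 + 2^2 + 5^2
= 9 + 4 + 25 = 38
Coefficient = 12/38
In lowest terms: 6/19


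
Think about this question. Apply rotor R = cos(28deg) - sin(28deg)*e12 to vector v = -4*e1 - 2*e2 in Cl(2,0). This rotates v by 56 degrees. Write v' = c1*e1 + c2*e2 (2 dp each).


Rotor R = cos(28deg) - sin(28deg)*e12
Rotation angle theta = 2 * 28 = 56 degrees
v' = R*v*~R rotates v by theta.
cos(56deg) = 0.5592, sin(56deg) = 0.8290
v'_1 = -4*cos(56deg) - (-2)*sin(56deg)
= -4*0.5592 - (-2)*0.8290
= -0.58
v'_2 = -4*sin(56deg) + (-2)*cos(56deg)
= -4*0.8290 + (-2)*0.5592
= -4.43
v' = -0.58*e1 - 4.43*e2


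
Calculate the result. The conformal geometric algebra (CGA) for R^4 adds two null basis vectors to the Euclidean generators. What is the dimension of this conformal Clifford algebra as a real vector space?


The conformal model of R^4 uses Cl(5,1): the 4 Euclidean generators plus two extra orthogonal generators e+ (e+^2 = +1) and e- (e-^2 = -1), from which the null vectors e0, einf are built.
Number of generators m = 4 + 2 = 6.
dim Cl(p,q) = 2^m = 2^6 = 64


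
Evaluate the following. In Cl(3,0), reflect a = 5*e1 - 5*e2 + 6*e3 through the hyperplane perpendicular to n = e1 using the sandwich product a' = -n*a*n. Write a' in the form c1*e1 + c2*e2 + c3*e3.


Reflection formula: a' = -n*a*n, with n = e1 (unit vector, n^2 = 1).
For reflection through hyperplane perp to e1:
The component along e1 flips sign, others stay.
a = (5, -5, 6)
a' = (-5, -5, 6)
a' = -5*e1 - 5*e2 + 6*e3


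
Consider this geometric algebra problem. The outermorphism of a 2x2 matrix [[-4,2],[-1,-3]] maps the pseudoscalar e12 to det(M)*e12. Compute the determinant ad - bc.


The outermorphism of a linear map f sends e1^e2 to f(e1)^f(e2).
f(e1) = -4*e1 - 1*e2
f(e2) = 2*e1 - 3*e2
f(e1) ^ f(e2) = (-4*e1 - 1*e2) ^ (2*e1 - 3*e2)
= (-4)*(-3)*e12 + (-1)*2*e21
= (12 - (-2))*e12
= 14*e12
Coefficient = 14


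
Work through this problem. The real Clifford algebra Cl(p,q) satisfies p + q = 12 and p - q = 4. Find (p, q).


We need p + q = 12 and p - q = 4.
Adding: 2p = 12 + 4 = 16, so p = 8.
Then q = 12 - 8 = 4.
(p, q) = (8, 4)


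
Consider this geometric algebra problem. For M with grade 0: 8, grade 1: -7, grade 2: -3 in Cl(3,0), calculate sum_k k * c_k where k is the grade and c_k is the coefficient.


Grade-weighted sum = sum of grade_k * coefficient_k
0*8 = 0
1*(-7) = -7
2*(-3) = -6
Total = 0 + (-7) + (-6) = -13


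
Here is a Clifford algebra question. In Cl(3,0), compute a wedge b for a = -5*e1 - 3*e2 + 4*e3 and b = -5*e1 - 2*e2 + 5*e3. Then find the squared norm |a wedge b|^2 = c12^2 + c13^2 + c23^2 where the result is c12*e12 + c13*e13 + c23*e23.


a wedge b = (a1*b2 - a2*b1)*e12 + (a1*b3 - a3*b1)*e13 + (a2*b3 - a3*b2)*e23
e12 coeff: (-5)*(-2) - (-3)*(-5) = 10 - 15 = -5
e13 coeff: (-5)*5 - 4*(-5) = -25 - (-20) = -5
e23 coeff: (-3)*5 - 4*(-2) = -15 - (-8) = -7
|a wedge b|^2 = (-5)^2 + (-5)^2 + (-7)^2
= 25 + 25 + 49
= 99


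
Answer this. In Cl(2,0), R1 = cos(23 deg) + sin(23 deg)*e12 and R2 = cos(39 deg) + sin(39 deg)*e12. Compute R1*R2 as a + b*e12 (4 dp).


Same-plane rotors commute and their half-angles add:
R1*R2 = cos(a1 + a2) + sin(a1 + a2)*e12.
a1 + a2 = 23 + 39 = 62 deg
cos(62 deg) = 0.4695
sin(62 deg) = 0.8829
R1*R2 = 0.4695 + 0.8829*e12


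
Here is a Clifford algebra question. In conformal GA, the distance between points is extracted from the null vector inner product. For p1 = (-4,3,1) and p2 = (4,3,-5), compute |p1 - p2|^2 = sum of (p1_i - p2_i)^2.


p1 - p2 = (-8, 0, 6)
|p1 - p2|^2 = (-8)^2 + 0^2 + 6^2
= 64 + 0 + 36
= 100


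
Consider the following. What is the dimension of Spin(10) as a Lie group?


Spin(n) double-covers SO(n); both have Lie algebra so(n) of dimension n(n-1)/2.
n = 10
n(n-1) = 10 * 9 = 90
dim Spin(10) = 90/2 = 45


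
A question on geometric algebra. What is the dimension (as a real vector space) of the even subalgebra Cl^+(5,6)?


Even subalgebra dimension = 2^(n-1)
n = 5 + 6 = 11
2^(11 - 1) = 2^10 = 1024
Verification: sum of C(11,k) for even k = 1 + 55 + 330 + 462 + 165 + 11 = 1024
Result = 1024


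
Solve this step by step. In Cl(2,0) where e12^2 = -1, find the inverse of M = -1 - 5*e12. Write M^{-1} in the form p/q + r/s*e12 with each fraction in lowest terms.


M = -1 - 5*e12, where e12^2 = -1.
Since M commutes with its reverse ~M = a - b*e12, M * ~M = a^2 - b^2*e12^2 = a^2 + b^2.
So M^{-1} = ~M / (a^2 + b^2) = (a - b*e12)/(a^2 + b^2).
a^2 + b^2 = 1 + 25 = 26
Scalar part = -1/26 = -1/26
Bivector coeff = 5/26 = 5/26
M^{-1} = -1/26 + 5/26*e12


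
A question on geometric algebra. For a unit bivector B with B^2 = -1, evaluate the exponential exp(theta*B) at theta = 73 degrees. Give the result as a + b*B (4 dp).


For a unit bivector B with B^2 = -1, the exponential series gives
e^(theta*B) = cos(theta) + sin(theta)*B (the GA analogue of Euler's formula).
theta = 73 degrees = 1.27409 rad
cos(73 deg) = 0.2924
sin(73 deg) = 0.9563
exp(theta*B) = 0.2924 + 0.9563*B


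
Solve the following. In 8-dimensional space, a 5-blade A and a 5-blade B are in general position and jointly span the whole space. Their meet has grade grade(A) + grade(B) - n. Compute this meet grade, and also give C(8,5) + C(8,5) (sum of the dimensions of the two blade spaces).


Meet grade = grade(A) + grade(B) - n
= 5 + 5 - 8 = 2
C(8,5) = 56
C(8,5) = 56
dim_A + dim_B = 56 + 56 = 112


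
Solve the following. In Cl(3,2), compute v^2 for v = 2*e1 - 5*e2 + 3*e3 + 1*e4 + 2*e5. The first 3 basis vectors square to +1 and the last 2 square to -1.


v^2 = sum of c_i^2 * e_i^2
Positive signature terms (e_i^2 = +1): 2^2 + (-5)^2 + 3^2 = 38
Negative signature terms (e_j^2 = -1): 1^2 + 2^2 = 5
v^2 = 38 - 5 = 33


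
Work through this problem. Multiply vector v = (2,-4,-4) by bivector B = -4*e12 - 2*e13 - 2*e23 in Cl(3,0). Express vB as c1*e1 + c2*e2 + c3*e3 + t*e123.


vB has grade-1 (vector) and grade-3 (trivector) parts: vB = (v _| B) + (v ^ B).
Vector part <vB>_1:
  e1: -v2*b12 - v3*b13 = -(-4)*(-4) - (-4)*(-2) = -24
  e2: v1*b12 - v3*b23 = (2)*(-4) - (-4)*(-2) = -16
  e3: v1*b13 + v2*b23 = (2)*(-2) + (-4)*(-2) = 4
Trivector part <vB>_3:
  e123: v1*b23 - v2*b13 + v3*b12 = (2)*(-2) - (-4)*(-2) + (-4)*(-4) = 4
vB = -24*e1 - 16*e2 + 4*e3 + 4*e123


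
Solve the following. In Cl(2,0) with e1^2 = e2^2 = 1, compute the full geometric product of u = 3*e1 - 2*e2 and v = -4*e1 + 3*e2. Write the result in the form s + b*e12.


Expand: (3*e1 - 2*e2)(-4*e1 + 3*e2)
= 3*(-4)*e1e1 + 3*3*e1e2 + (-2)*(-4)*e2e1 + (-2)*3*e2e2
Using e1^2 = e2^2 = 1, e2e1 = -e1e2:
Scalar part s = 3*(-4) + (-2)*3 = -12 + (-6) = -18
Bivector part b = 3*3 - (-2)*(-4) = 9 - 8 = 1
uv = -18 + 1*e12


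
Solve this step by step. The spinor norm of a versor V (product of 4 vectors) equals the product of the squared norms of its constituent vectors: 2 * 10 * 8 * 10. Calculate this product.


Spinor norm N(V) = |v1|^2 * |v2|^2 * ... * |v4|^2
= 2 * 10 * 8 * 10
Running product: 2, 20, 160, 1600
N(V) = 1600


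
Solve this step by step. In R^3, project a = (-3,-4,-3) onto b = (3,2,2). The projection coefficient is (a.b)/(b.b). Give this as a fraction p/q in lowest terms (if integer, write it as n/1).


Projection coefficient = (a . b) / (b . b)
a . b = (-3)*3 + (-4)*2 + (-3)*2
= -9 + (-8) + (-6) = -23
b . b = 3^2 + 2^2 + 2^2
= 9 + 4 + 4 = 17
Coefficient = -23/17
In lowest terms: -23/17


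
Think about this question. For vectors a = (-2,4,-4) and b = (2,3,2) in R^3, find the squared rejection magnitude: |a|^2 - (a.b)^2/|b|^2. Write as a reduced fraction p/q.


|a|^2 = (-2)^2 + 4^2 + (-4)^2 = 36
|b|^2 = 2^2 + 3^2 + 2^2 = 17
a . b = (-2)*2 + 4*3 + (-4)*2 = 0
(a.b)^2 = 0^2 = 0
|rej|^2 = 36 - 0/17
= (612 - 0)/17
= 612/17
In lowest terms: 36/1


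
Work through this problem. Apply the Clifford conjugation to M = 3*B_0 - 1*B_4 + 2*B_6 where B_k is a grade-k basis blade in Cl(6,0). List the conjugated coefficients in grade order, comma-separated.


Clifford conjugate sign for grade k: (-1)^(k(k+1)/2)
Grade 0: (-1)^(0*1/2) = (-1)^0 = 1, coeff 3 -> 3
Grade 4: (-1)^(4*5/2) = (-1)^10 = 1, coeff -1 -> -1
Grade 6: (-1)^(6*7/2) = (-1)^21 = -1, coeff 2 -> -2
Conjugated coefficients: 3, -1, -2


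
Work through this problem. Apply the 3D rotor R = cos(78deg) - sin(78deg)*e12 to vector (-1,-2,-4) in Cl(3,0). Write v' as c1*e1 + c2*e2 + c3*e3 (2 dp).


Rotor R = cos(78deg) - sin(78deg)*e12
Rotation angle theta = 2 * 78 = 156 degrees in the e12 plane (e1 -> e2).
The component perpendicular to the plane (e3) is invariant: v'_3 = v3 = -4.00
cos(156deg) = -0.9135, sin(156deg) = 0.4067
v'_1 = v1*cos(theta) - v2*sin(theta) = -1*(-0.9135) - (-2)*0.4067 = 1.73
v'_2 = v1*sin(theta) + v2*cos(theta) = -1*0.4067 + (-2)*(-0.9135) = 1.42
v' = 1.73*e1 + 1.42*e2 - 4.00*e3


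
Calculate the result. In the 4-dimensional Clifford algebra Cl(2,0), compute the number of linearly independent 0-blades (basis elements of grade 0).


Number of grade-k basis blades in Cl(p,q) with n = p + q is C(n, k).
n = 2 + 0 = 2
C(2, 0) = 2! / (0! * 2!)
= 2 / (1 * 2)
= 1


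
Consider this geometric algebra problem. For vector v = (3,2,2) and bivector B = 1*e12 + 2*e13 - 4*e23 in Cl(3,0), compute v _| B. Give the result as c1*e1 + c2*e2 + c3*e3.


Left contraction v _| B = <vB>_1 (grade-1 part of the geometric product vB).
Using e1_|e12 = e2, e2_|e12 = -e1, e1_|e13 = e3, e3_|e13 = -e1, e2_|e23 = e3, e3_|e23 = -e2:
e1 coeff: -v2*b12 - v3*b13 = -(2)*(1) - (2)*(2) = -6
e2 coeff: v1*b12 - v3*b23 = (3)*(1) - (2)*(-4) = 11
e3 coeff: v1*b13 + v2*b23 = (3)*(2) + (2)*(-4) = -2
v _| B = -6*e1 + 11*e2 - 2*e3


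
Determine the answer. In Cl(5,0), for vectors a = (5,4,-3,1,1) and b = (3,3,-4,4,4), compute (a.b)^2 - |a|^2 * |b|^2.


a . b = 5*3 + 4*3 + (-3)*(-4) + 1*4 + 1*4
= 15 + 12 + 12 + 4 + 4 = 47
|a|^2 = 5^2 + 4^2 + (-3)^2 + 1^2 + 1^2 = 52
|b|^2 = 3^2 + 3^2 + (-4)^2 + 4^2 + 4^2 = 66
(a.b)^2 = 47^2 = 2209
|a|^2 * |b|^2 = 52 * 66 = 3432
Result = 2209 - 3432 = -1223


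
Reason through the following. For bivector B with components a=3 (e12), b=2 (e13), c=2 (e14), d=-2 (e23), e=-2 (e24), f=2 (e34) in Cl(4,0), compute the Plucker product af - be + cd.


Plucker relation: af - be + cd
a*f = 3*2 = 6
b*e = 2*(-2) = -4
c*d = 2*(-2) = -4
af - be + cd = 6 - (-4) + (-4)
= 6


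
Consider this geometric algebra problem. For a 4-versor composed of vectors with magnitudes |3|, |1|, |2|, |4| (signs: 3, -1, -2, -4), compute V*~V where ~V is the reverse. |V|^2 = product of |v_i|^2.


Each vector v_i has |v_i|^2 = s_i^2
Squared scales: 3^2 = 9, (-1)^2 = 1, (-2)^2 = 4, (-4)^2 = 16
|V|^2 = 9 * 1 * 4 * 16
= 576


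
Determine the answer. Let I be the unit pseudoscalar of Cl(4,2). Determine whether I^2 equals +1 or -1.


The pseudoscalar I = e1...e_n (product of all n generators) of Cl(p,q) satisfies I^2 = (-1)^(q + n(n-1)/2).
p = 4, q = 2, n = p + q = 6
n(n-1)/2 = 6 * 5 / 2 = 15
Exponent = q + n(n-1)/2 = 2 + 15 = 17
I^2 = (-1)^17 = -1


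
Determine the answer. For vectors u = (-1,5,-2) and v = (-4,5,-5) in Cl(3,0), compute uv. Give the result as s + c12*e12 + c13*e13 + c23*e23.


In Cl(3,0): e_i^2 = 1, e_ie_j = -e_je_i for i != j.
Scalar part = u . v = (-1)*(-4) + 5*5 + (-2)*(-5)
= 4 + 25 + 10 = 39
e12 coeff = (-1)*5 - 5*(-4) = -5 - (-20) = 15
e13 coeff = (-1)*(-5) - (-2)*(-4) = 5 - 8 = -3
e23 coeff = 5*(-5) - (-2)*5 = -25 - (-10) = -15
uv = 39 + 15*e12 - 3*e13 - 15*e23


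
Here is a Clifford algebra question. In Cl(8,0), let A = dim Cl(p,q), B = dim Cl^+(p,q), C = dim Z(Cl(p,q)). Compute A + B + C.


n = 8 + 0 = 8
Total dim = 2^8 = 256
Even subalgebra dim = 2^7 = 128
n is even, so center dim = 1
Sum = 256 + 128 + 1 = 385


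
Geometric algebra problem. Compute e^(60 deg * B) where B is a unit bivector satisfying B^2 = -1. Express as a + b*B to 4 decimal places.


For a unit bivector B with B^2 = -1, the exponential series gives
e^(theta*B) = cos(theta) + sin(theta)*B (the GA analogue of Euler's formula).
theta = 60 degrees = 1.047198 rad
cos(60 deg) = 0.5000
sin(60 deg) = 0.8660
exp(theta*B) = 0.5000 + 0.8660*B


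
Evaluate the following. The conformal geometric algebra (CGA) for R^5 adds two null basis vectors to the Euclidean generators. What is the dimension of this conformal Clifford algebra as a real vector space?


The conformal model of R^5 uses Cl(6,1): the 5 Euclidean generators plus two extra orthogonal generators e+ (e+^2 = +1) and e- (e-^2 = -1), from which the null vectors e0, einf are built.
Number of generators m = 5 + 2 = 7.
dim Cl(p,q) = 2^m = 2^7 = 128


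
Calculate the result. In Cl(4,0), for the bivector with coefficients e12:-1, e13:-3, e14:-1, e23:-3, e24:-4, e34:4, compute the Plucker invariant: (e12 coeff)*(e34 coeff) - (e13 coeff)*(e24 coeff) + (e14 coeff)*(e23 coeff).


Plucker relation: af - be + cd
a*f = (-1)*4 = -4
b*e = (-3)*(-4) = 12
c*d = (-1)*(-3) = 3
af - be + cd = -4 - 12 + 3
= -13


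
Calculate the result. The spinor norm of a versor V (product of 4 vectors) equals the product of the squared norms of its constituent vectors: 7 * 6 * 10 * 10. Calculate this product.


Spinor norm N(V) = |v1|^2 * |v2|^2 * ... * |v4|^2
= 7 * 6 * 10 * 10
Running product: 7, 42, 420, 4200
N(V) = 4200


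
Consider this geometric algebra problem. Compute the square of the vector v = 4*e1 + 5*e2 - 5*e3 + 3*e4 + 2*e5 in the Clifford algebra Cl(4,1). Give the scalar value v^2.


v^2 = sum of c_i^2 * e_i^2
Positive signature terms (e_i^2 = +1): 4^2 + 5^2 + (-5)^2 + 3^2 = 75
Negative signature terms (e_j^2 = -1): 2^2 = 4
v^2 = 75 - 4 = 71


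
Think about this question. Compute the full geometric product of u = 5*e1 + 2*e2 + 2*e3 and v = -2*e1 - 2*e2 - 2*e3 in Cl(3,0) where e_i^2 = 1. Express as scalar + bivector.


In Cl(3,0): e_i^2 = 1, e_ie_j = -e_je_i for i != j.
Scalar part = u . v = 5*(-2) + 2*(-2) + 2*(-2)
= -10 + (-4) + (-4) = -18
e12 coeff = 5*(-2) - 2*(-2) = -10 - (-4) = -6
e13 coeff = 5*(-2) - 2*(-2) = -10 - (-4) = -6
e23 coeff = 2*(-2) - 2*(-2) = -4 - (-4) = 0
uv = -18 - 6*e12 - 6*e13 + 0*e23


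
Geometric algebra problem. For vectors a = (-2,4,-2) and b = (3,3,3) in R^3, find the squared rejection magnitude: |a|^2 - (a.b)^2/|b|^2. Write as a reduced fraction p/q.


|a|^2 = (-2)^2 + 4^2 + (-2)^2 = 24
|b|^2 = 3^2 + 3^2 + 3^2 = 27
a . b = (-2)*3 + 4*3 + (-2)*3 = 0
(a.b)^2 = 0^2 = 0
|rej|^2 = 24 - 0/27
= (648 - 0)/27
= 648/27
In lowest terms: 24/1


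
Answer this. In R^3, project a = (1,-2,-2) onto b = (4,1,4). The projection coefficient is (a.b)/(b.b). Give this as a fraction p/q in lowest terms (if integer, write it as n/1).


Projection coefficient = (a . b) / (b . b)
a . b = 1*4 + (-2)*1 + (-2)*4
= 4 + (-2) + (-8) = -6
b . b = 4^2 + 1^2 + 4^2
= 16 + 1 + 16 = 33
Coefficient = -6/33
In lowest terms: -2/11


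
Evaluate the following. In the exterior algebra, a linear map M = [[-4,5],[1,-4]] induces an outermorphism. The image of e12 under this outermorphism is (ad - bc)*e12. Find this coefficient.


The outermorphism of a linear map f sends e1^e2 to f(e1)^f(e2).
f(e1) = -4*e1 + 1*e2
f(e2) = 5*e1 - 4*e2
f(e1) ^ f(e2) = (-4*e1 + 1*e2) ^ (5*e1 - 4*e2)
= (-4)*(-4)*e12 + 1*5*e21
= (16 - 5)*e12
= 11*e12
Coefficient = 11


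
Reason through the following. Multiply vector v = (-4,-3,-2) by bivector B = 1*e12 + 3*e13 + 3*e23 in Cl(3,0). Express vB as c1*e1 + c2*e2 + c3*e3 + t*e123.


vB has grade-1 (vector) and grade-3 (trivector) parts: vB = (v _| B) + (v ^ B).
Vector part <vB>_1:
  e1: -v2*b12 - v3*b13 = -(-3)*(1) - (-2)*(3) = 9
  e2: v1*b12 - v3*b23 = (-4)*(1) - (-2)*(3) = 2
  e3: v1*b13 + v2*b23 = (-4)*(3) + (-3)*(3) = -21
Trivector part <vB>_3:
  e123: v1*b23 - v2*b13 + v3*b12 = (-4)*(3) - (-3)*(3) + (-2)*(1) = -5
vB = 9*e1 + 2*e2 - 21*e3 - 5*e123


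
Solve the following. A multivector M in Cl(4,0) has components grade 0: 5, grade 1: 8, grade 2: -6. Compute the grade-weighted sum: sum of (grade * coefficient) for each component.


Grade-weighted sum = sum of grade_k * coefficient_k
0*5 = 0
1*8 = 8
2*(-6) = -12
Total = 0 + 8 + (-12) = -4


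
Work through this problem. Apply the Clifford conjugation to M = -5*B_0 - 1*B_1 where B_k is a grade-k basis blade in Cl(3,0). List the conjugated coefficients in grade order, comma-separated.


Clifford conjugate sign for grade k: (-1)^(k(k+1)/2)
Grade 0: (-1)^(0*1/2) = (-1)^0 = 1, coeff -5 -> -5
Grade 1: (-1)^(1*2/2) = (-1)^1 = -1, coeff -1 -> 1
Conjugated coefficients: -5, 1


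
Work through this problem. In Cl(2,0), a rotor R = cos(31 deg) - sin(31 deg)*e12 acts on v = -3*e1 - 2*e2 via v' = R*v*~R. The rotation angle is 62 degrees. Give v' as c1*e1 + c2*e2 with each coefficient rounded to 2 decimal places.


Rotor R = cos(31deg) - sin(31deg)*e12
Rotation angle theta = 2 * 31 = 62 degrees
v' = R*v*~R rotates v by theta.
cos(62deg) = 0.4695, sin(62deg) = 0.8829
v'_1 = -3*cos(62deg) - (-2)*sin(62deg)
= -3*0.4695 - (-2)*0.8829
= 0.36
v'_2 = -3*sin(62deg) + (-2)*cos(62deg)
= -3*0.8829 + (-2)*0.4695
= -3.59
v' = 0.36*e1 - 3.59*e2


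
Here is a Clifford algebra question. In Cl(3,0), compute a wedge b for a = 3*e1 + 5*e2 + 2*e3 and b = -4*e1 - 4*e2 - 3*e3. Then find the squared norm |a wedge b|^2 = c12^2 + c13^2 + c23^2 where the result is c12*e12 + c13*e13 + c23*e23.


a wedge b = (a1*b2 - a2*b1)*e12 + (a1*b3 - a3*b1)*e13 + (a2*b3 - a3*b2)*e23
e12 coeff: 3*(-4) - 5*(-4) = -12 - (-20) = 8
e13 coeff: 3*(-3) - 2*(-4) = -9 - (-8) = -1
e23 coeff: 5*(-3) - 2*(-4) = -15 - (-8) = -7
|a wedge b|^2 = 8^2 + (-1)^2 + (-7)^2
= 64 + 1 + 49
= 114


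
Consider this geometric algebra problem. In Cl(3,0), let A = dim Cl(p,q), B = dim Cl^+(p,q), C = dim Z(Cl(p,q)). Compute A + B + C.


n = 3 + 0 = 3
Total dim = 2^3 = 8
Even subalgebra dim = 2^2 = 4
n is odd, so center dim = 2
Sum = 8 + 4 + 2 = 14


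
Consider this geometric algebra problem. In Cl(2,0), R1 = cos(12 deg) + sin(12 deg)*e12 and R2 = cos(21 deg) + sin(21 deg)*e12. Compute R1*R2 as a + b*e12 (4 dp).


Same-plane rotors commute and their half-angles add:
R1*R2 = cos(a1 + a2) + sin(a1 + a2)*e12.
a1 + a2 = 12 + 21 = 33 deg
cos(33 deg) = 0.8387
sin(33 deg) = 0.5446
R1*R2 = 0.8387 + 0.5446*e12
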